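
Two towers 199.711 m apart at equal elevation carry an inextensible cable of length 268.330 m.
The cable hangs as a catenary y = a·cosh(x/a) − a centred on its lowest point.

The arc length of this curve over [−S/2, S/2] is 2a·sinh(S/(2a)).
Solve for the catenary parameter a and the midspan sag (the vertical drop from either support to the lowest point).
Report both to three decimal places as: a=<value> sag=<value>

a=72.880 sag=79.802

seed: a₀ = √(S³/(24(L−S))) = √(199.711³/(24·68.619)) = 69.546482
iter 1: u=1.435810  f(a)=+7.430e+00  f'(a)=-2.411e+00  a ← 69.546482 − (+7.430e+00/-2.411e+00) = 72.628013
iter 2: u=1.374890  f(a)=+5.224e-01  f'(a)=-2.083e+00  a ← 72.628013 − (+5.224e-01/-2.083e+00) = 72.878790
iter 3: u=1.370159  f(a)=+3.014e-03  f'(a)=-2.059e+00  a ← 72.878790 − (+3.014e-03/-2.059e+00) = 72.880253
iter 4: u=1.370131  f(a)=+1.016e-07  f'(a)=-2.059e+00  a ← 72.880253 − (+1.016e-07/-2.059e+00) = 72.880253
iter 5: u=1.370131  f(a)=+5.684e-14  f'(a)=-2.059e+00  a ← 72.880253 − (+5.684e-14/-2.059e+00) = 72.880253
converged: |Δa| < 1e-12 after 5 iterations
sag = a·(cosh(S/(2a)) − 1) = 72.880253·(cosh(1.370131) − 1) = 79.801699
T_max/T_min = cosh(S/(2a)) = 2.094970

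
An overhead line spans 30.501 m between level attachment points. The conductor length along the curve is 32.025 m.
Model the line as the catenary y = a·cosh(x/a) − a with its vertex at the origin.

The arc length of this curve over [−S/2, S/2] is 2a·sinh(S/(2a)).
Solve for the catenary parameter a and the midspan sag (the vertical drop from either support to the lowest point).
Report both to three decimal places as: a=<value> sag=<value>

a=28.059 sag=4.247

seed: a₀ = √(S³/(24(L−S))) = √(30.501³/(24·1.524)) = 27.853066
iter 1: u=0.547534  f(a)=+2.301e-02  f'(a)=-1.127e-01  a ← 27.853066 − (+2.301e-02/-1.127e-01) = 28.057133
iter 2: u=0.543552  f(a)=+2.553e-04  f'(a)=-1.103e-01  a ← 28.057133 − (+2.553e-04/-1.103e-01) = 28.059449
iter 3: u=0.543507  f(a)=+3.222e-08  f'(a)=-1.102e-01  a ← 28.059449 − (+3.222e-08/-1.102e-01) = 28.059449
iter 4: u=0.543507  f(a)=+7.105e-15  f'(a)=-1.102e-01  a ← 28.059449 − (+7.105e-15/-1.102e-01) = 28.059449
converged: |Δa| < 1e-12 after 4 iterations
sag = a·(cosh(S/(2a)) − 1) = 28.059449·(cosh(0.543507) − 1) = 4.247405
T_max/T_min = cosh(S/(2a)) = 1.151372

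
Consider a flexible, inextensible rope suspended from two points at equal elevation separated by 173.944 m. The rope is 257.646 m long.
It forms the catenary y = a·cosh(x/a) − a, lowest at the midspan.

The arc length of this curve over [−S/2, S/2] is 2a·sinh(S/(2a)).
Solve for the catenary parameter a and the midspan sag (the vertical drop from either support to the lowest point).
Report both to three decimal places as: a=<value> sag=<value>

a=54.534 sag=85.356

seed: a₀ = √(S³/(24(L−S))) = √(173.944³/(24·83.702)) = 51.184756
iter 1: u=1.699178  f(a)=+1.295e+01  f'(a)=-4.318e+00  a ← 51.184756 − (+1.295e+01/-4.318e+00) = 54.183651
iter 2: u=1.605134  f(a)=+1.225e+00  f'(a)=-3.536e+00  a ← 54.183651 − (+1.225e+00/-3.536e+00) = 54.530142
iter 3: u=1.594934  f(a)=+1.350e-02  f'(a)=-3.458e+00  a ← 54.530142 − (+1.350e-02/-3.458e+00) = 54.534046
iter 4: u=1.594820  f(a)=+1.679e-06  f'(a)=-3.458e+00  a ← 54.534046 − (+1.679e-06/-3.458e+00) = 54.534047
iter 5: u=1.594820  f(a)=+5.684e-14  f'(a)=-3.458e+00  a ← 54.534047 − (+5.684e-14/-3.458e+00) = 54.534047
converged: |Δa| < 1e-12 after 5 iterations
sag = a·(cosh(S/(2a)) − 1) = 54.534047·(cosh(1.594820) − 1) = 85.356366
T_max/T_min = cosh(S/(2a)) = 2.565194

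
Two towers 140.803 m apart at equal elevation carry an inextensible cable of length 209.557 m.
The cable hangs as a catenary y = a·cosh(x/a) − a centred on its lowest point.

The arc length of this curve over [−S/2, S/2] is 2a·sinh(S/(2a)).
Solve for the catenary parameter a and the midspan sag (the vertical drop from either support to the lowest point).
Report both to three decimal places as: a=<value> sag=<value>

a=43.858 sag=69.729

seed: a₀ = √(S³/(24(L−S))) = √(140.803³/(24·68.754)) = 41.130431
iter 1: u=1.711665  f(a)=+1.080e+01  f'(a)=-4.431e+00  a ← 41.130431 − (+1.080e+01/-4.431e+00) = 43.568665
iter 2: u=1.615875  f(a)=+1.035e+00  f'(a)=-3.619e+00  a ← 43.568665 − (+1.035e+00/-3.619e+00) = 43.854709
iter 3: u=1.605335  f(a)=+1.173e-02  f'(a)=-3.537e+00  a ← 43.854709 − (+1.173e-02/-3.537e+00) = 43.858025
iter 4: u=1.605214  f(a)=+1.543e-06  f'(a)=-3.537e+00  a ← 43.858025 − (+1.543e-06/-3.537e+00) = 43.858025
iter 5: u=1.605214  f(a)=+0.000e+00  f'(a)=-3.537e+00  a ← 43.858025 − (+0.000e+00/-3.537e+00) = 43.858025
converged: |Δa| < 1e-12 after 5 iterations
sag = a·(cosh(S/(2a)) − 1) = 43.858025·(cosh(1.605214) − 1) = 69.729212
T_max/T_min = cosh(S/(2a)) = 2.589885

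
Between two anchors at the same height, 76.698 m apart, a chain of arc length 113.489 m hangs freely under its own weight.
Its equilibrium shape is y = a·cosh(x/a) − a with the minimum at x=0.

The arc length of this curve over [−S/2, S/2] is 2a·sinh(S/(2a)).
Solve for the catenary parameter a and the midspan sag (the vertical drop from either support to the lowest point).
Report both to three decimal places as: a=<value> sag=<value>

a=24.080 sag=37.563

seed: a₀ = √(S³/(24(L−S))) = √(76.698³/(24·36.791)) = 22.604747
iter 1: u=1.696502  f(a)=+5.672e+00  f'(a)=-4.294e+00  a ← 22.604747 − (+5.672e+00/-4.294e+00) = 23.925805
iter 2: u=1.602830  f(a)=+5.353e-01  f'(a)=-3.518e+00  a ← 23.925805 − (+5.353e-01/-3.518e+00) = 24.077940
iter 3: u=1.592703  f(a)=+5.863e-03  f'(a)=-3.442e+00  a ← 24.077940 − (+5.863e-03/-3.442e+00) = 24.079643
iter 4: u=1.592590  f(a)=+7.205e-07  f'(a)=-3.441e+00  a ← 24.079643 − (+7.205e-07/-3.441e+00) = 24.079643
iter 5: u=1.592590  f(a)=+0.000e+00  f'(a)=-3.441e+00  a ← 24.079643 − (+0.000e+00/-3.441e+00) = 24.079643
converged: |Δa| < 1e-12 after 5 iterations
sag = a·(cosh(S/(2a)) − 1) = 24.079643·(cosh(1.592590) − 1) = 37.562611
T_max/T_min = cosh(S/(2a)) = 2.559932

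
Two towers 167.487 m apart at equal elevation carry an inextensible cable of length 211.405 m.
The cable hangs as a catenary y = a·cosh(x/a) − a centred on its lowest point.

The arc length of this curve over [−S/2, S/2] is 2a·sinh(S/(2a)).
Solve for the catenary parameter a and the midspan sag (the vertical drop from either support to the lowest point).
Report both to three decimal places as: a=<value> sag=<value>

a=69.246 sag=57.119

seed: a₀ = √(S³/(24(L−S))) = √(167.487³/(24·43.918)) = 66.764370
iter 1: u=1.254314  f(a)=+3.587e+00  f'(a)=-1.535e+00  a ← 66.764370 − (+3.587e+00/-1.535e+00) = 69.101896
iter 2: u=1.211884  f(a)=+1.970e-01  f'(a)=-1.370e+00  a ← 69.101896 − (+1.970e-01/-1.370e+00) = 69.245665
iter 3: u=1.209368  f(a)=+6.705e-04  f'(a)=-1.361e+00  a ← 69.245665 − (+6.705e-04/-1.361e+00) = 69.246157
iter 4: u=1.209360  f(a)=+7.827e-09  f'(a)=-1.361e+00  a ← 69.246157 − (+7.827e-09/-1.361e+00) = 69.246157
iter 5: u=1.209360  f(a)=+2.842e-14  f'(a)=-1.361e+00  a ← 69.246157 − (+2.842e-14/-1.361e+00) = 69.246157
converged: |Δa| < 1e-12 after 5 iterations
sag = a·(cosh(S/(2a)) − 1) = 69.246157·(cosh(1.209360) − 1) = 57.118588
T_max/T_min = cosh(S/(2a)) = 1.824863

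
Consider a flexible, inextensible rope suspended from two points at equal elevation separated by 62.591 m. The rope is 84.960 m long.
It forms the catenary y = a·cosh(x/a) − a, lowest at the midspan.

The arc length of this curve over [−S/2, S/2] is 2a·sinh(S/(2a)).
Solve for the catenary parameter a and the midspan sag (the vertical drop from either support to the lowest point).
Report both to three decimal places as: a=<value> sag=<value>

seed: a₀ = √(S³/(24(L−S))) = √(62.591³/(24·22.369)) = 21.371693
iter 1: u=1.464344  f(a)=+2.524e+00  f'(a)=-2.578e+00  a ← 21.371693 − (+2.524e+00/-2.578e+00) = 22.350933
iter 2: u=1.400188  f(a)=+1.839e-01  f'(a)=-2.215e+00  a ← 22.350933 − (+1.839e-01/-2.215e+00) = 22.433949
iter 3: u=1.395006  f(a)=+1.145e-03  f'(a)=-2.187e+00  a ← 22.433949 − (+1.145e-03/-2.187e+00) = 22.434472
iter 4: u=1.394974  f(a)=+4.500e-08  f'(a)=-2.187e+00  a ← 22.434472 − (+4.500e-08/-2.187e+00) = 22.434472
iter 5: u=1.394974  f(a)=+1.421e-14  f'(a)=-2.187e+00  a ← 22.434472 − (+1.421e-14/-2.187e+00) = 22.434472
converged: |Δa| < 1e-12 after 5 iterations
sag = a·(cosh(S/(2a)) − 1) = 22.434472·(cosh(1.394974) − 1) = 25.605677
T_max/T_min = cosh(S/(2a)) = 2.141354

a=22.434 sag=25.606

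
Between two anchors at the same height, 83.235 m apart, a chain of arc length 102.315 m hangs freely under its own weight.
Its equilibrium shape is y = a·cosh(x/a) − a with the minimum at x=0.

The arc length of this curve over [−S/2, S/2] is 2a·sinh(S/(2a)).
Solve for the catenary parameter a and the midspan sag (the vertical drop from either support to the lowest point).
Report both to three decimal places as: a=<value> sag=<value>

seed: a₀ = √(S³/(24(L−S))) = √(83.235³/(24·19.080)) = 35.486582
iter 1: u=1.172767  f(a)=+1.356e+00  f'(a)=-1.231e+00  a ← 35.486582 − (+1.356e+00/-1.231e+00) = 36.588334
iter 2: u=1.137453  f(a)=+6.571e-02  f'(a)=-1.114e+00  a ← 36.588334 − (+6.571e-02/-1.114e+00) = 36.647317
iter 3: u=1.135622  f(a)=+1.717e-04  f'(a)=-1.108e+00  a ← 36.647317 − (+1.717e-04/-1.108e+00) = 36.647471
iter 4: u=1.135617  f(a)=+1.179e-09  f'(a)=-1.108e+00  a ← 36.647471 − (+1.179e-09/-1.108e+00) = 36.647471
iter 5: u=1.135617  f(a)=-1.421e-14  f'(a)=-1.108e+00  a ← 36.647471 − (-1.421e-14/-1.108e+00) = 36.647471
converged: |Δa| < 1e-12 after 5 iterations
sag = a·(cosh(S/(2a)) − 1) = 36.647471·(cosh(1.135617) − 1) = 26.282068
T_max/T_min = cosh(S/(2a)) = 1.717159

a=36.647 sag=26.282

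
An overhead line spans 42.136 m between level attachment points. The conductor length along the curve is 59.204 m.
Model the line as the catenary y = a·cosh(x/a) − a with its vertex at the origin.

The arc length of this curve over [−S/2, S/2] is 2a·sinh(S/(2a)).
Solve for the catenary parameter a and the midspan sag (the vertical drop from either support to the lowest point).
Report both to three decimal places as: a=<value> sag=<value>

seed: a₀ = √(S³/(24(L−S))) = √(42.136³/(24·17.068)) = 13.513972
iter 1: u=1.558979  f(a)=+2.198e+00  f'(a)=-3.196e+00  a ← 13.513972 − (+2.198e+00/-3.196e+00) = 14.201870
iter 2: u=1.483467  f(a)=+1.790e-01  f'(a)=-2.695e+00  a ← 14.201870 − (+1.790e-01/-2.695e+00) = 14.268300
iter 3: u=1.476560  f(a)=+1.419e-03  f'(a)=-2.652e+00  a ← 14.268300 − (+1.419e-03/-2.652e+00) = 14.268835
iter 4: u=1.476505  f(a)=+9.080e-08  f'(a)=-2.652e+00  a ← 14.268835 − (+9.080e-08/-2.652e+00) = 14.268835
iter 5: u=1.476505  f(a)=-7.105e-15  f'(a)=-2.652e+00  a ← 14.268835 − (-7.105e-15/-2.652e+00) = 14.268835
converged: |Δa| < 1e-12 after 5 iterations
sag = a·(cosh(S/(2a)) − 1) = 14.268835·(cosh(1.476505) − 1) = 18.592663
T_max/T_min = cosh(S/(2a)) = 2.303026

a=14.269 sag=18.593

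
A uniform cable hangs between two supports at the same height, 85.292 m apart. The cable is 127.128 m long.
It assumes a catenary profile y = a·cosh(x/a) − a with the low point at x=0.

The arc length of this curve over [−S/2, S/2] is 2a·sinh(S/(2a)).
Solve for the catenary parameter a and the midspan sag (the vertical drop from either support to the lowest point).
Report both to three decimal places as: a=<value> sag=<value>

seed: a₀ = √(S³/(24(L−S))) = √(85.292³/(24·41.836)) = 24.858891
iter 1: u=1.715523  f(a)=+6.606e+00  f'(a)=-4.466e+00  a ← 24.858891 − (+6.606e+00/-4.466e+00) = 26.337851
iter 2: u=1.619191  f(a)=+6.354e-01  f'(a)=-3.645e+00  a ← 26.337851 − (+6.354e-01/-3.645e+00) = 26.512173
iter 3: u=1.608544  f(a)=+7.261e-03  f'(a)=-3.562e+00  a ← 26.512173 − (+7.261e-03/-3.562e+00) = 26.514211
iter 4: u=1.608420  f(a)=+9.721e-07  f'(a)=-3.561e+00  a ← 26.514211 − (+9.721e-07/-3.561e+00) = 26.514211
iter 5: u=1.608420  f(a)=+0.000e+00  f'(a)=-3.561e+00  a ← 26.514211 − (+0.000e+00/-3.561e+00) = 26.514211
converged: |Δa| < 1e-12 after 5 iterations
sag = a·(cosh(S/(2a)) − 1) = 26.514211·(cosh(1.608420) − 1) = 42.358029
T_max/T_min = cosh(S/(2a)) = 2.597559

a=26.514 sag=42.358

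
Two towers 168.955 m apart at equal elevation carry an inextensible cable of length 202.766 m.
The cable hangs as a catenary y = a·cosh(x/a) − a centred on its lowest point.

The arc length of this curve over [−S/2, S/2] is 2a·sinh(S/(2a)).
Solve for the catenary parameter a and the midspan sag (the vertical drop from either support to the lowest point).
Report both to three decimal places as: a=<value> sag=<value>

seed: a₀ = √(S³/(24(L−S))) = √(168.955³/(24·33.811)) = 77.094242
iter 1: u=1.095769  f(a)=+2.089e+00  f'(a)=-9.871e-01  a ← 77.094242 − (+2.089e+00/-9.871e-01) = 79.210473
iter 2: u=1.066494  f(a)=+8.910e-02  f'(a)=-9.045e-01  a ← 79.210473 − (+8.910e-02/-9.045e-01) = 79.308980
iter 3: u=1.065169  f(a)=+1.781e-04  f'(a)=-9.009e-01  a ← 79.308980 − (+1.781e-04/-9.009e-01) = 79.309177
iter 4: u=1.065167  f(a)=+7.147e-10  f'(a)=-9.009e-01  a ← 79.309177 − (+7.147e-10/-9.009e-01) = 79.309177
iter 5: u=1.065167  f(a)=-5.684e-14  f'(a)=-9.009e-01  a ← 79.309177 − (-5.684e-14/-9.009e-01) = 79.309177
converged: |Δa| < 1e-12 after 5 iterations
sag = a·(cosh(S/(2a)) − 1) = 79.309177·(cosh(1.065167) − 1) = 49.409346
T_max/T_min = cosh(S/(2a)) = 1.622997

a=79.309 sag=49.409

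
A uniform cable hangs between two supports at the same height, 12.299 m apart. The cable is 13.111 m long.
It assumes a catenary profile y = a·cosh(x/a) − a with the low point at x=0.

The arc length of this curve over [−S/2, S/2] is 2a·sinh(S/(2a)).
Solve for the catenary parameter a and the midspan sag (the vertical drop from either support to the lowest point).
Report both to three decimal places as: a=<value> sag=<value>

a=9.866 sag=1.979

seed: a₀ = √(S³/(24(L−S))) = √(12.299³/(24·0.812)) = 9.770596
iter 1: u=0.629388  f(a)=+1.624e-02  f'(a)=-1.729e-01  a ← 9.770596 − (+1.624e-02/-1.729e-01) = 9.864502
iter 2: u=0.623397  f(a)=+2.370e-04  f'(a)=-1.679e-01  a ← 9.864502 − (+2.370e-04/-1.679e-01) = 9.865914
iter 3: u=0.623308  f(a)=+5.219e-08  f'(a)=-1.678e-01  a ← 9.865914 − (+5.219e-08/-1.678e-01) = 9.865914
iter 4: u=0.623308  f(a)=+1.776e-15  f'(a)=-1.678e-01  a ← 9.865914 − (+1.776e-15/-1.678e-01) = 9.865914
converged: |Δa| < 1e-12 after 4 iterations
sag = a·(cosh(S/(2a)) − 1) = 9.865914·(cosh(0.623308) − 1) = 1.979374
T_max/T_min = cosh(S/(2a)) = 1.200628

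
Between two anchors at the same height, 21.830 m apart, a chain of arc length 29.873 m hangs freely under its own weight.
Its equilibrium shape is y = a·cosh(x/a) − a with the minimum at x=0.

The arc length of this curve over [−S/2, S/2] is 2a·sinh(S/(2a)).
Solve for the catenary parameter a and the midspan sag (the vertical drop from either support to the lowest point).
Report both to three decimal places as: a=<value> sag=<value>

a=7.717 sag=9.095

seed: a₀ = √(S³/(24(L−S))) = √(21.830³/(24·8.043)) = 7.341181
iter 1: u=1.486818  f(a)=+9.373e-01  f'(a)=-2.715e+00  a ← 7.341181 − (+9.373e-01/-2.715e+00) = 7.686341
iter 2: u=1.420051  f(a)=+7.015e-02  f'(a)=-2.323e+00  a ← 7.686341 − (+7.015e-02/-2.323e+00) = 7.716544
iter 3: u=1.414493  f(a)=+4.634e-04  f'(a)=-2.292e+00  a ← 7.716544 − (+4.634e-04/-2.292e+00) = 7.716746
iter 4: u=1.414456  f(a)=+2.051e-08  f'(a)=-2.292e+00  a ← 7.716746 − (+2.051e-08/-2.292e+00) = 7.716746
iter 5: u=1.414456  f(a)=-3.553e-15  f'(a)=-2.292e+00  a ← 7.716746 − (-3.553e-15/-2.292e+00) = 7.716746
converged: |Δa| < 1e-12 after 5 iterations
sag = a·(cosh(S/(2a)) − 1) = 7.716746·(cosh(1.414456) − 1) = 9.095369
T_max/T_min = cosh(S/(2a)) = 2.178653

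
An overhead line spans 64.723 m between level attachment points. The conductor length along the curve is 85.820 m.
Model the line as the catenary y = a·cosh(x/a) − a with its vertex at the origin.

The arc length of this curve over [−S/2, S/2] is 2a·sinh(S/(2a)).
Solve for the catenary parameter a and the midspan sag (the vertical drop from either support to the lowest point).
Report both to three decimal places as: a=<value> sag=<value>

seed: a₀ = √(S³/(24(L−S))) = √(64.723³/(24·21.097)) = 23.140460
iter 1: u=1.398481  f(a)=+2.162e+00  f'(a)=-2.206e+00  a ← 23.140460 − (+2.162e+00/-2.206e+00) = 24.120476
iter 2: u=1.341661  f(a)=+1.449e-01  f'(a)=-1.919e+00  a ← 24.120476 − (+1.449e-01/-1.919e+00) = 24.195986
iter 3: u=1.337474  f(a)=+7.547e-04  f'(a)=-1.899e+00  a ← 24.195986 − (+7.547e-04/-1.899e+00) = 24.196383
iter 4: u=1.337452  f(a)=+2.070e-08  f'(a)=-1.899e+00  a ← 24.196383 − (+2.070e-08/-1.899e+00) = 24.196383
iter 5: u=1.337452  f(a)=+1.421e-14  f'(a)=-1.899e+00  a ← 24.196383 − (+1.421e-14/-1.899e+00) = 24.196383
converged: |Δa| < 1e-12 after 5 iterations
sag = a·(cosh(S/(2a)) − 1) = 24.196383·(cosh(1.337452) − 1) = 25.065499
T_max/T_min = cosh(S/(2a)) = 2.035919

a=24.196 sag=25.065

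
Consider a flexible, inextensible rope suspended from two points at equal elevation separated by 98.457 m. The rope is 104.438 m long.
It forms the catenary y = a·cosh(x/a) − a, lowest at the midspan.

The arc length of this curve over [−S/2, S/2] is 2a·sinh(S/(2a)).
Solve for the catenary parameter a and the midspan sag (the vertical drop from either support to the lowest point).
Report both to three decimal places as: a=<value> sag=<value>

a=82.274 sag=15.173

seed: a₀ = √(S³/(24(L−S))) = √(98.457³/(24·5.981)) = 81.541252
iter 1: u=0.603725  f(a)=+1.099e-01  f'(a)=-1.521e-01  a ← 81.541252 − (+1.099e-01/-1.521e-01) = 82.264055
iter 2: u=0.598421  f(a)=+1.479e-03  f'(a)=-1.480e-01  a ← 82.264055 − (+1.479e-03/-1.480e-01) = 82.274045
iter 3: u=0.598348  f(a)=+2.758e-07  f'(a)=-1.480e-01  a ← 82.274045 − (+2.758e-07/-1.480e-01) = 82.274047
iter 4: u=0.598348  f(a)=+2.842e-14  f'(a)=-1.480e-01  a ← 82.274047 − (+2.842e-14/-1.480e-01) = 82.274047
converged: |Δa| < 1e-12 after 4 iterations
sag = a·(cosh(S/(2a)) − 1) = 82.274047·(cosh(0.598348) − 1) = 15.172568
T_max/T_min = cosh(S/(2a)) = 1.184415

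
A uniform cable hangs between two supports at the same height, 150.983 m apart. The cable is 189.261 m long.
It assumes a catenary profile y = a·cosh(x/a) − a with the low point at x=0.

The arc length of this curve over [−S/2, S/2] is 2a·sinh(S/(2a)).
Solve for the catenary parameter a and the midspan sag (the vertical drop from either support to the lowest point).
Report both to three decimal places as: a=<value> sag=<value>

a=63.412 sag=50.500

seed: a₀ = √(S³/(24(L−S))) = √(150.983³/(24·38.278)) = 61.208514
iter 1: u=1.233350  f(a)=+3.019e+00  f'(a)=-1.452e+00  a ← 61.208514 − (+3.019e+00/-1.452e+00) = 63.288268
iter 2: u=1.192820  f(a)=+1.607e-01  f'(a)=-1.301e+00  a ← 63.288268 − (+1.607e-01/-1.301e+00) = 63.411804
iter 3: u=1.190496  f(a)=+5.120e-04  f'(a)=-1.293e+00  a ← 63.411804 − (+5.120e-04/-1.293e+00) = 63.412200
iter 4: u=1.190489  f(a)=+5.233e-09  f'(a)=-1.293e+00  a ← 63.412200 − (+5.233e-09/-1.293e+00) = 63.412200
iter 5: u=1.190489  f(a)=-2.842e-14  f'(a)=-1.293e+00  a ← 63.412200 − (-2.842e-14/-1.293e+00) = 63.412200
converged: |Δa| < 1e-12 after 5 iterations
sag = a·(cosh(S/(2a)) − 1) = 63.412200·(cosh(1.190489) − 1) = 50.500217
T_max/T_min = cosh(S/(2a)) = 1.796380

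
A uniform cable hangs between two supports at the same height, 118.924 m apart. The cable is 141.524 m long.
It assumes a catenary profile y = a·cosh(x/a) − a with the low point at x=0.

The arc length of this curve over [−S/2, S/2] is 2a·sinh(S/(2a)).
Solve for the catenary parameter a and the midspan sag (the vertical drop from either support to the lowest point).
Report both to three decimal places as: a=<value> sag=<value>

a=57.208 sag=33.787

seed: a₀ = √(S³/(24(L−S))) = √(118.924³/(24·22.600)) = 55.685795
iter 1: u=1.067813  f(a)=+1.324e+00  f'(a)=-9.081e-01  a ← 55.685795 − (+1.324e+00/-9.081e-01) = 57.143778
iter 2: u=1.040568  f(a)=+5.378e-02  f'(a)=-8.357e-01  a ← 57.143778 − (+5.378e-02/-8.357e-01) = 57.208133
iter 3: u=1.039398  f(a)=+9.706e-05  f'(a)=-8.327e-01  a ← 57.208133 − (+9.706e-05/-8.327e-01) = 57.208249
iter 4: u=1.039396  f(a)=+3.174e-10  f'(a)=-8.327e-01  a ← 57.208249 − (+3.174e-10/-8.327e-01) = 57.208249
iter 5: u=1.039396  f(a)=+2.842e-14  f'(a)=-8.327e-01  a ← 57.208249 − (+2.842e-14/-8.327e-01) = 57.208249
converged: |Δa| < 1e-12 after 5 iterations
sag = a·(cosh(S/(2a)) − 1) = 57.208249·(cosh(1.039396) − 1) = 33.786500
T_max/T_min = cosh(S/(2a)) = 1.590588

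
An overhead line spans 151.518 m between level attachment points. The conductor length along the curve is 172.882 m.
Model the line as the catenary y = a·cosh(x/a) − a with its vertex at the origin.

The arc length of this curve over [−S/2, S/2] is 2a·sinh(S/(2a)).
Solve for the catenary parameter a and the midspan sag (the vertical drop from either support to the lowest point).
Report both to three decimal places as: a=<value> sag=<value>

seed: a₀ = √(S³/(24(L−S))) = √(151.518³/(24·21.364)) = 82.366277
iter 1: u=0.919782  f(a)=+9.221e-01  f'(a)=-5.640e-01  a ← 82.366277 − (+9.221e-01/-5.640e-01) = 84.001261
iter 2: u=0.901879  f(a)=+2.817e-02  f'(a)=-5.300e-01  a ← 84.001261 − (+2.817e-02/-5.300e-01) = 84.054416
iter 3: u=0.901309  f(a)=+2.813e-05  f'(a)=-5.289e-01  a ← 84.054416 − (+2.813e-05/-5.289e-01) = 84.054469
iter 4: u=0.901308  f(a)=+2.814e-11  f'(a)=-5.289e-01  a ← 84.054469 − (+2.814e-11/-5.289e-01) = 84.054469
converged: |Δa| < 1e-12 after 4 iterations
sag = a·(cosh(S/(2a)) − 1) = 84.054469·(cosh(0.901308) − 1) = 36.515843
T_max/T_min = cosh(S/(2a)) = 1.434431

a=84.054 sag=36.516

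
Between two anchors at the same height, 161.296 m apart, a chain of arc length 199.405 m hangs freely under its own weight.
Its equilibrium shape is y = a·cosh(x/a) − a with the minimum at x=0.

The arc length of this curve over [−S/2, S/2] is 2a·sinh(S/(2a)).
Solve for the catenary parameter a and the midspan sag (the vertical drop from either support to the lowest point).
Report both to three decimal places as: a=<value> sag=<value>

a=70.016 sag=51.815

seed: a₀ = √(S³/(24(L−S))) = √(161.296³/(24·38.109)) = 67.735447
iter 1: u=1.190632  f(a)=+2.794e+00  f'(a)=-1.293e+00  a ← 67.735447 − (+2.794e+00/-1.293e+00) = 69.896382
iter 2: u=1.153822  f(a)=+1.393e-01  f'(a)=-1.167e+00  a ← 69.896382 − (+1.393e-01/-1.167e+00) = 70.015731
iter 3: u=1.151855  f(a)=+3.863e-04  f'(a)=-1.161e+00  a ← 70.015731 − (+3.863e-04/-1.161e+00) = 70.016064
iter 4: u=1.151850  f(a)=+2.990e-09  f'(a)=-1.161e+00  a ← 70.016064 − (+2.990e-09/-1.161e+00) = 70.016064
iter 5: u=1.151850  f(a)=+0.000e+00  f'(a)=-1.161e+00  a ← 70.016064 − (+0.000e+00/-1.161e+00) = 70.016064
converged: |Δa| < 1e-12 after 5 iterations
sag = a·(cosh(S/(2a)) − 1) = 70.016064·(cosh(1.151850) − 1) = 51.815122
T_max/T_min = cosh(S/(2a)) = 1.740046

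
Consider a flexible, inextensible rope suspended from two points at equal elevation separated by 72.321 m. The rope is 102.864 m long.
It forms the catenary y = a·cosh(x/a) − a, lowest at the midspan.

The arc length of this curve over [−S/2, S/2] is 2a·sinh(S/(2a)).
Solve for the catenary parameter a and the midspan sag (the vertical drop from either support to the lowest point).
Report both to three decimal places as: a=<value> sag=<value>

seed: a₀ = √(S³/(24(L−S))) = √(72.321³/(24·30.543)) = 22.716173
iter 1: u=1.591839  f(a)=+4.112e+00  f'(a)=-3.435e+00  a ← 22.716173 − (+4.112e+00/-3.435e+00) = 23.913095
iter 2: u=1.512163  f(a)=+3.473e-01  f'(a)=-2.877e+00  a ← 23.913095 − (+3.473e-01/-2.877e+00) = 24.033810
iter 3: u=1.504568  f(a)=+2.984e-03  f'(a)=-2.828e+00  a ← 24.033810 − (+2.984e-03/-2.828e+00) = 24.034865
iter 4: u=1.504502  f(a)=+2.244e-07  f'(a)=-2.828e+00  a ← 24.034865 − (+2.244e-07/-2.828e+00) = 24.034865
iter 5: u=1.504502  f(a)=+1.421e-14  f'(a)=-2.828e+00  a ← 24.034865 − (+1.421e-14/-2.828e+00) = 24.034865
converged: |Δa| < 1e-12 after 5 iterations
sag = a·(cosh(S/(2a)) − 1) = 24.034865·(cosh(1.504502) − 1) = 32.735949
T_max/T_min = cosh(S/(2a)) = 2.362019

a=24.035 sag=32.736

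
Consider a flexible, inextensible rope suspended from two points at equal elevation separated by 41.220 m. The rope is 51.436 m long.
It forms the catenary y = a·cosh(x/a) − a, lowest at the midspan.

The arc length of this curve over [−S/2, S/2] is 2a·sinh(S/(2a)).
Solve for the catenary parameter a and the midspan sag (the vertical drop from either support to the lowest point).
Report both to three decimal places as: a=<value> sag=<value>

seed: a₀ = √(S³/(24(L−S))) = √(41.220³/(24·10.216)) = 16.901137
iter 1: u=1.219445  f(a)=+7.870e-01  f'(a)=-1.398e+00  a ← 16.901137 − (+7.870e-01/-1.398e+00) = 17.463911
iter 2: u=1.180148  f(a)=+4.102e-02  f'(a)=-1.256e+00  a ← 17.463911 − (+4.102e-02/-1.256e+00) = 17.496566
iter 3: u=1.177945  f(a)=+1.250e-04  f'(a)=-1.249e+00  a ← 17.496566 − (+1.250e-04/-1.249e+00) = 17.496666
iter 4: u=1.177939  f(a)=+1.168e-09  f'(a)=-1.249e+00  a ← 17.496666 − (+1.168e-09/-1.249e+00) = 17.496666
iter 5: u=1.177939  f(a)=+0.000e+00  f'(a)=-1.249e+00  a ← 17.496666 − (+0.000e+00/-1.249e+00) = 17.496666
converged: |Δa| < 1e-12 after 5 iterations
sag = a·(cosh(S/(2a)) − 1) = 17.496666·(cosh(1.177939) − 1) = 13.608781
T_max/T_min = cosh(S/(2a)) = 1.777793

a=17.497 sag=13.609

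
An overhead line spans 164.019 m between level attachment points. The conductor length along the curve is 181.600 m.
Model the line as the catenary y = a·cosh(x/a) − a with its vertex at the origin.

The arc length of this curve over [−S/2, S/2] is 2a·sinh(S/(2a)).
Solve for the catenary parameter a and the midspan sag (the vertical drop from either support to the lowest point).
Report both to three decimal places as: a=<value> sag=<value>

seed: a₀ = √(S³/(24(L−S))) = √(164.019³/(24·17.581)) = 102.261894
iter 1: u=0.801956  f(a)=+5.741e-01  f'(a)=-3.665e-01  a ← 102.261894 − (+5.741e-01/-3.665e-01) = 103.828407
iter 2: u=0.789856  f(a)=+1.346e-02  f'(a)=-3.495e-01  a ← 103.828407 − (+1.346e-02/-3.495e-01) = 103.866915
iter 3: u=0.789563  f(a)=+7.789e-06  f'(a)=-3.491e-01  a ← 103.866915 − (+7.789e-06/-3.491e-01) = 103.866937
iter 4: u=0.789563  f(a)=+2.615e-12  f'(a)=-3.491e-01  a ← 103.866937 − (+2.615e-12/-3.491e-01) = 103.866937
converged: |Δa| < 1e-12 after 4 iterations
sag = a·(cosh(S/(2a)) − 1) = 103.866937·(cosh(0.789563) − 1) = 34.093132
T_max/T_min = cosh(S/(2a)) = 1.328239

a=103.867 sag=34.093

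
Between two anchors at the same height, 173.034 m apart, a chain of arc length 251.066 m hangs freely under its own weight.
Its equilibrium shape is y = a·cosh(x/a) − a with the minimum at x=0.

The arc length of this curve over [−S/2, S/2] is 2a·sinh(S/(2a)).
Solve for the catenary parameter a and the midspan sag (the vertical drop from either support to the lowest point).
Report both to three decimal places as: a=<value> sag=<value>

seed: a₀ = √(S³/(24(L−S))) = √(173.034³/(24·78.032)) = 52.596298
iter 1: u=1.644926  f(a)=+1.126e+01  f'(a)=-3.852e+00  a ← 52.596298 − (+1.126e+01/-3.852e+00) = 55.520539
iter 2: u=1.558288  f(a)=+1.008e+00  f'(a)=-3.191e+00  a ← 55.520539 − (+1.008e+00/-3.191e+00) = 55.836316
iter 3: u=1.549475  f(a)=+9.813e-03  f'(a)=-3.129e+00  a ← 55.836316 − (+9.813e-03/-3.129e+00) = 55.839452
iter 4: u=1.549388  f(a)=+9.508e-07  f'(a)=-3.128e+00  a ← 55.839452 − (+9.508e-07/-3.128e+00) = 55.839453
iter 5: u=1.549388  f(a)=-2.842e-14  f'(a)=-3.128e+00  a ← 55.839453 − (-2.842e-14/-3.128e+00) = 55.839453
converged: |Δa| < 1e-12 after 5 iterations
sag = a·(cosh(S/(2a)) − 1) = 55.839453·(cosh(1.549388) − 1) = 81.552609
T_max/T_min = cosh(S/(2a)) = 2.460484

a=55.839 sag=81.553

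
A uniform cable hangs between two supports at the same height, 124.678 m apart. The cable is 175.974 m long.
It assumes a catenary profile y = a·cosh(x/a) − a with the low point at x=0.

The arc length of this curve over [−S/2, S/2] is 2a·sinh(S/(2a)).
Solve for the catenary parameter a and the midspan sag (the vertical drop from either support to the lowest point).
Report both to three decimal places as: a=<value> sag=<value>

seed: a₀ = √(S³/(24(L−S))) = √(124.678³/(24·51.296)) = 39.676867
iter 1: u=1.571167  f(a)=+6.717e+00  f'(a)=-3.283e+00  a ← 39.676867 − (+6.717e+00/-3.283e+00) = 41.722788
iter 2: u=1.494124  f(a)=+5.545e-01  f'(a)=-2.761e+00  a ← 41.722788 − (+5.545e-01/-2.761e+00) = 41.923588
iter 3: u=1.486967  f(a)=+4.530e-03  f'(a)=-2.716e+00  a ← 41.923588 − (+4.530e-03/-2.716e+00) = 41.925256
iter 4: u=1.486908  f(a)=+3.078e-07  f'(a)=-2.716e+00  a ← 41.925256 − (+3.078e-07/-2.716e+00) = 41.925256
iter 5: u=1.486908  f(a)=+2.842e-14  f'(a)=-2.716e+00  a ← 41.925256 − (+2.842e-14/-2.716e+00) = 41.925256
converged: |Δa| < 1e-12 after 5 iterations
sag = a·(cosh(S/(2a)) − 1) = 41.925256·(cosh(1.486908) − 1) = 55.539811
T_max/T_min = cosh(S/(2a)) = 2.324734

a=41.925 sag=55.540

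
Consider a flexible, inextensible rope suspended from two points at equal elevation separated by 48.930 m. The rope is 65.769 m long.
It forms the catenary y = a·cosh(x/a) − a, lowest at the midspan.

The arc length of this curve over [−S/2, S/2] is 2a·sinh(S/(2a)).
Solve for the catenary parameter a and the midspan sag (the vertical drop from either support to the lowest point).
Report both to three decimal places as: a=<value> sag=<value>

seed: a₀ = √(S³/(24(L−S))) = √(48.930³/(24·16.839)) = 17.025468
iter 1: u=1.436965  f(a)=+1.826e+00  f'(a)=-2.418e+00  a ← 17.025468 − (+1.826e+00/-2.418e+00) = 17.780886
iter 2: u=1.375916  f(a)=+1.286e-01  f'(a)=-2.088e+00  a ← 17.780886 − (+1.286e-01/-2.088e+00) = 17.842465
iter 3: u=1.371167  f(a)=+7.442e-04  f'(a)=-2.064e+00  a ← 17.842465 − (+7.442e-04/-2.064e+00) = 17.842825
iter 4: u=1.371139  f(a)=+2.524e-08  f'(a)=-2.064e+00  a ← 17.842825 − (+2.524e-08/-2.064e+00) = 17.842826
iter 5: u=1.371139  f(a)=-1.421e-14  f'(a)=-2.064e+00  a ← 17.842826 − (-1.421e-14/-2.064e+00) = 17.842826
converged: |Δa| < 1e-12 after 5 iterations
sag = a·(cosh(S/(2a)) − 1) = 17.842826·(cosh(1.371139) − 1) = 19.570498
T_max/T_min = cosh(S/(2a)) = 2.096827

a=17.843 sag=19.570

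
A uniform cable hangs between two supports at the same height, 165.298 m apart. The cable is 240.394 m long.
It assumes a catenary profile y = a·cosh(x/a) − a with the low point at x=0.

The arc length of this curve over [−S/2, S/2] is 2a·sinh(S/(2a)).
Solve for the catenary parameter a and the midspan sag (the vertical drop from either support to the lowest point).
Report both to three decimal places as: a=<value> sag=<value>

a=53.167 sag=78.264

seed: a₀ = √(S³/(24(L−S))) = √(165.298³/(24·75.096)) = 50.059600
iter 1: u=1.651012  f(a)=+1.093e+01  f'(a)=-3.902e+00  a ← 50.059600 − (+1.093e+01/-3.902e+00) = 52.859561
iter 2: u=1.563558  f(a)=+9.836e-01  f'(a)=-3.228e+00  a ← 52.859561 − (+9.836e-01/-3.228e+00) = 53.164253
iter 3: u=1.554597  f(a)=+9.715e-03  f'(a)=-3.165e+00  a ← 53.164253 − (+9.715e-03/-3.165e+00) = 53.167323
iter 4: u=1.554507  f(a)=+9.685e-07  f'(a)=-3.164e+00  a ← 53.167323 − (+9.685e-07/-3.164e+00) = 53.167323
iter 5: u=1.554507  f(a)=+2.842e-14  f'(a)=-3.164e+00  a ← 53.167323 − (+2.842e-14/-3.164e+00) = 53.167323
converged: |Δa| < 1e-12 after 5 iterations
sag = a·(cosh(S/(2a)) − 1) = 53.167323·(cosh(1.554507) − 1) = 78.263583
T_max/T_min = cosh(S/(2a)) = 2.472024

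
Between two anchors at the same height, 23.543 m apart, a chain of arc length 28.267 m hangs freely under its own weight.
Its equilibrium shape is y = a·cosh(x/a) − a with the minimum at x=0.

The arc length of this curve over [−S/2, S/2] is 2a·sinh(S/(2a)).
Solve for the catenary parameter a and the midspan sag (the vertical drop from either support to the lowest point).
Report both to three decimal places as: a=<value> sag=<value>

a=11.037 sag=6.895

seed: a₀ = √(S³/(24(L−S))) = √(23.543³/(24·4.724)) = 10.728330
iter 1: u=1.097235  f(a)=+2.927e-01  f'(a)=-9.913e-01  a ← 10.728330 − (+2.927e-01/-9.913e-01) = 11.023541
iter 2: u=1.067851  f(a)=+1.251e-02  f'(a)=-9.082e-01  a ← 11.023541 − (+1.251e-02/-9.082e-01) = 11.037321
iter 3: u=1.066518  f(a)=+2.515e-05  f'(a)=-9.046e-01  a ← 11.037321 − (+2.515e-05/-9.046e-01) = 11.037349
iter 4: u=1.066515  f(a)=+1.020e-10  f'(a)=-9.045e-01  a ← 11.037349 − (+1.020e-10/-9.045e-01) = 11.037349
iter 5: u=1.066515  f(a)=-3.553e-15  f'(a)=-9.045e-01  a ← 11.037349 − (-3.553e-15/-9.045e-01) = 11.037349
converged: |Δa| < 1e-12 after 5 iterations
sag = a·(cosh(S/(2a)) − 1) = 11.037349·(cosh(1.066515) − 1) = 6.895272
T_max/T_min = cosh(S/(2a)) = 1.624722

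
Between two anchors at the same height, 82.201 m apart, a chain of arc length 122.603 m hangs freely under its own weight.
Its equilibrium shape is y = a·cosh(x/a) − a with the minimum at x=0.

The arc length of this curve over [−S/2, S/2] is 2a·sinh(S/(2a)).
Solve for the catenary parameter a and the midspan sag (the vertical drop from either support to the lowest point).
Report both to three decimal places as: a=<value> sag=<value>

a=25.530 sag=40.875

seed: a₀ = √(S³/(24(L−S))) = √(82.201³/(24·40.402)) = 23.933631
iter 1: u=1.717270  f(a)=+6.393e+00  f'(a)=-4.483e+00  a ← 23.933631 − (+6.393e+00/-4.483e+00) = 25.359859
iter 2: u=1.620691  f(a)=+6.160e-01  f'(a)=-3.657e+00  a ← 25.359859 − (+6.160e-01/-3.657e+00) = 25.528322
iter 3: u=1.609996  f(a)=+7.067e-03  f'(a)=-3.573e+00  a ← 25.528322 − (+7.067e-03/-3.573e+00) = 25.530300
iter 4: u=1.609871  f(a)=+9.535e-07  f'(a)=-3.572e+00  a ← 25.530300 − (+9.535e-07/-3.572e+00) = 25.530300
iter 5: u=1.609871  f(a)=+1.421e-14  f'(a)=-3.572e+00  a ← 25.530300 − (+1.421e-14/-3.572e+00) = 25.530300
converged: |Δa| < 1e-12 after 5 iterations
sag = a·(cosh(S/(2a)) − 1) = 25.530300·(cosh(1.609871) − 1) = 40.875047
T_max/T_min = cosh(S/(2a)) = 2.601041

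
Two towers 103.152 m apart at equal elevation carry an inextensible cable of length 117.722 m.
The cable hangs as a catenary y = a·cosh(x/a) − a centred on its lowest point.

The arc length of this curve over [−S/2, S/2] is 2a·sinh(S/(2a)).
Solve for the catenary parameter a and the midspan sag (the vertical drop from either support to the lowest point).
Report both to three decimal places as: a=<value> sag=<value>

a=57.175 sag=24.883

seed: a₀ = √(S³/(24(L−S))) = √(103.152³/(24·14.570)) = 56.024899
iter 1: u=0.920591  f(a)=+6.300e-01  f'(a)=-5.656e-01  a ← 56.024899 − (+6.300e-01/-5.656e-01) = 57.138837
iter 2: u=0.902644  f(a)=+1.928e-02  f'(a)=-5.314e-01  a ← 57.138837 − (+1.928e-02/-5.314e-01) = 57.175117
iter 3: u=0.902071  f(a)=+1.932e-05  f'(a)=-5.304e-01  a ← 57.175117 − (+1.932e-05/-5.304e-01) = 57.175154
iter 4: u=0.902070  f(a)=+1.945e-11  f'(a)=-5.304e-01  a ← 57.175154 − (+1.945e-11/-5.304e-01) = 57.175154
converged: |Δa| < 1e-12 after 4 iterations
sag = a·(cosh(S/(2a)) − 1) = 57.175154·(cosh(0.902070) − 1) = 24.883457
T_max/T_min = cosh(S/(2a)) = 1.435215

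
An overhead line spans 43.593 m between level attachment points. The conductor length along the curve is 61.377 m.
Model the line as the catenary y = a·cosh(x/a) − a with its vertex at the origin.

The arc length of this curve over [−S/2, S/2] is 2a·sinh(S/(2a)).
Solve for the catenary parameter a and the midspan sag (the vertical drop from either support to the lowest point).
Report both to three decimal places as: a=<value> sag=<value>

seed: a₀ = √(S³/(24(L−S))) = √(43.593³/(24·17.784)) = 13.931722
iter 1: u=1.564523  f(a)=+2.308e+00  f'(a)=-3.235e+00  a ← 13.931722 − (+2.308e+00/-3.235e+00) = 14.645076
iter 2: u=1.488316  f(a)=+1.891e-01  f'(a)=-2.725e+00  a ← 14.645076 − (+1.891e-01/-2.725e+00) = 14.714475
iter 3: u=1.481297  f(a)=+1.520e-03  f'(a)=-2.681e+00  a ← 14.714475 − (+1.520e-03/-2.681e+00) = 14.715041
iter 4: u=1.481239  f(a)=+9.995e-08  f'(a)=-2.681e+00  a ← 14.715041 − (+9.995e-08/-2.681e+00) = 14.715041
iter 5: u=1.481239  f(a)=+7.105e-15  f'(a)=-2.681e+00  a ← 14.715041 − (+7.105e-15/-2.681e+00) = 14.715041
converged: |Δa| < 1e-12 after 5 iterations
sag = a·(cosh(S/(2a)) − 1) = 14.715041·(cosh(1.481239) − 1) = 19.319007
T_max/T_min = cosh(S/(2a)) = 2.312875

a=14.715 sag=19.319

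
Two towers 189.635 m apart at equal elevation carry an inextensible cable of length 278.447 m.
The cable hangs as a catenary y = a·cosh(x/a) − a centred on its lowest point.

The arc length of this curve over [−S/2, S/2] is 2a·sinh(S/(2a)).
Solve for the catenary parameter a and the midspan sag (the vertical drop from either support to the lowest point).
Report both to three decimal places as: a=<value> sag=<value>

seed: a₀ = √(S³/(24(L−S))) = √(189.635³/(24·88.812)) = 56.563503
iter 1: u=1.676302  f(a)=+1.335e+01  f'(a)=-4.116e+00  a ← 56.563503 − (+1.335e+01/-4.116e+00) = 59.806058
iter 2: u=1.585416  f(a)=+1.234e+00  f'(a)=-3.387e+00  a ← 59.806058 − (+1.234e+00/-3.387e+00) = 60.170268
iter 3: u=1.575820  f(a)=+1.291e-02  f'(a)=-3.317e+00  a ← 60.170268 − (+1.291e-02/-3.317e+00) = 60.174161
iter 4: u=1.575718  f(a)=+1.447e-06  f'(a)=-3.316e+00  a ← 60.174161 − (+1.447e-06/-3.316e+00) = 60.174162
iter 5: u=1.575718  f(a)=+0.000e+00  f'(a)=-3.316e+00  a ← 60.174162 − (+0.000e+00/-3.316e+00) = 60.174162
converged: |Δa| < 1e-12 after 5 iterations
sag = a·(cosh(S/(2a)) − 1) = 60.174162·(cosh(1.575718) − 1) = 91.496906
T_max/T_min = cosh(S/(2a)) = 2.520535

a=60.174 sag=91.497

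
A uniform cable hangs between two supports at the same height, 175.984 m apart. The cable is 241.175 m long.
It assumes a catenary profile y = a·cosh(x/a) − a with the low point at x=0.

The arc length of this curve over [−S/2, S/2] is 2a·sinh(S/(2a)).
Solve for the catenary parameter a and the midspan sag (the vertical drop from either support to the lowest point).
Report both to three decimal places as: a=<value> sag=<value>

seed: a₀ = √(S³/(24(L−S))) = √(175.984³/(24·65.191)) = 59.021513
iter 1: u=1.490846  f(a)=+7.640e+00  f'(a)=-2.741e+00  a ← 59.021513 − (+7.640e+00/-2.741e+00) = 61.809232
iter 2: u=1.423606  f(a)=+5.746e-01  f'(a)=-2.343e+00  a ← 61.809232 − (+5.746e-01/-2.343e+00) = 62.054541
iter 3: u=1.417978  f(a)=+3.835e-03  f'(a)=-2.311e+00  a ← 62.054541 − (+3.835e-03/-2.311e+00) = 62.056200
iter 4: u=1.417941  f(a)=+1.734e-07  f'(a)=-2.311e+00  a ← 62.056200 − (+1.734e-07/-2.311e+00) = 62.056200
iter 5: u=1.417941  f(a)=+0.000e+00  f'(a)=-2.311e+00  a ← 62.056200 − (+0.000e+00/-2.311e+00) = 62.056200
converged: |Δa| < 1e-12 after 5 iterations
sag = a·(cosh(S/(2a)) − 1) = 62.056200·(cosh(1.417941) − 1) = 73.562077
T_max/T_min = cosh(S/(2a)) = 2.185411

a=62.056 sag=73.562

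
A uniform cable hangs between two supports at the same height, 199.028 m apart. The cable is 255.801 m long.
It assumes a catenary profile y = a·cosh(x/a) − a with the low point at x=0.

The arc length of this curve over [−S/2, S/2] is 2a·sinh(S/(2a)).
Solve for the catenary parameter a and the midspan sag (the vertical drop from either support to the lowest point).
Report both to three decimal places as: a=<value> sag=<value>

a=79.129 sag=71.270

seed: a₀ = √(S³/(24(L−S))) = √(199.028³/(24·56.773)) = 76.066726
iter 1: u=1.308246  f(a)=+5.061e+00  f'(a)=-1.764e+00  a ← 76.066726 − (+5.061e+00/-1.764e+00) = 78.935334
iter 2: u=1.260703  f(a)=+3.004e-01  f'(a)=-1.561e+00  a ← 78.935334 − (+3.004e-01/-1.561e+00) = 79.127822
iter 3: u=1.257636  f(a)=+1.206e-03  f'(a)=-1.548e+00  a ← 79.127822 − (+1.206e-03/-1.548e+00) = 79.128601
iter 4: u=1.257624  f(a)=+1.960e-08  f'(a)=-1.548e+00  a ← 79.128601 − (+1.960e-08/-1.548e+00) = 79.128601
iter 5: u=1.257624  f(a)=+0.000e+00  f'(a)=-1.548e+00  a ← 79.128601 − (+0.000e+00/-1.548e+00) = 79.128601
converged: |Δa| < 1e-12 after 5 iterations
sag = a·(cosh(S/(2a)) − 1) = 79.128601·(cosh(1.257624) − 1) = 71.270446
T_max/T_min = cosh(S/(2a)) = 1.900691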